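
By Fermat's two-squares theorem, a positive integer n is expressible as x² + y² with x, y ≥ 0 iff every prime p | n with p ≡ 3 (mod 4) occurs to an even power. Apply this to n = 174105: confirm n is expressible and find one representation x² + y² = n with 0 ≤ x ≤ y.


Step 1: Factor n = 174105 = 3^2 · 5 · 53 · 73.
Step 2: Check the mod-4 condition on each prime factor: 3 ≡ 3 (mod 4), exponent 2 (must be even); 5 ≡ 1 (mod 4), exponent 1; 53 ≡ 1 (mod 4), exponent 1; 73 ≡ 1 (mod 4), exponent 1.
All primes ≡ 3 (mod 4) appear to even exponent (or don't appear), so by the two-squares theorem n IS expressible as a sum of two squares.
Step 3: Build a representation. Group n = k² · m with k = 3 and m = 5 · 53 · 73 = 19345 (a product of primes ≡ 1 (mod 4)); a representation of m scales to one of n via (k·x)² + (k·y)² = k²(x² + y²). Each prime p ≡ 1 (mod 4) is itself a sum of two squares; find a² by testing p − a² for a perfect square:
  5: 5 − 1² = 4 = 2² ⇒ 5 = 1² + 2².
  53: 53 − 1² = 52, 53 − 2² = 49 = 7² ⇒ 53 = 2² + 7².
  73: 73 − 1² = 72, 73 − 2² = 69, 73 − 3² = 64 = 8² ⇒ 73 = 3² + 8².
  Combine using the Brahmagupta–Fibonacci identity (a² + b²)(c² + d²) = (ac − bd)² + (ad + bc)² = (ac + bd)² + (ad − bc)²:
  5 · 53 = 265: from (1² + 2²)(2² + 7²), take (1·2 − 2·7, 1·7 + 2·2) = (2 − 14, 7 + 4) = (-12, 11); dropping signs (only squares matter) gives (12, 11); check 12² + 11² = 144 + 121 = 265 ✓.
  265 · 73 = 19345: from (12² + 11²)(3² + 8²), take (12·3 − 11·8, 12·8 + 11·3) = (36 − 88, 96 + 33) = (-52, 129); dropping signs (only squares matter) gives (52, 129); check 52² + 129² = 2704 + 16641 = 19345 ✓.
  Scale by k = 3: (3·52, 3·129) = (156, 387).
Step 4: Order so x ≤ y and verify: 156² + 387² = 24336 + 149769 = 174105 = n. ✓

n = 174105 = 156² + 387² (one valid representation with x ≤ y).


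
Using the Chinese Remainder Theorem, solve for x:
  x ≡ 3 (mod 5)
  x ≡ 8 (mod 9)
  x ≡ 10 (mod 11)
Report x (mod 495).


Moduli 5, 9, 11 are pairwise coprime; by CRT there is a unique solution modulo M = 5 · 9 · 11 = 495.
Solve pairwise, accumulating the modulus:
  Start with x ≡ 3 (mod 5).
  Combine with x ≡ 8 (mod 9): since gcd(5, 9) = 1, we get a unique residue mod 45.
    Write x = 3 + 5·t and substitute into x ≡ 8 (mod 9): 5·t ≡ 8 − 3 = 5 (mod 9).
    The inverse of 5 mod 9 is 2 (since 5·2 = 10 = 1·9 + 1), so t ≡ 2·5 = 10 ≡ 1 (mod 9).
    Then x = 3 + 5·1 = 8, valid modulo lcm(5, 9) = 45: x ≡ 8 (mod 45).
  Combine with x ≡ 10 (mod 11): since gcd(45, 11) = 1, we get a unique residue mod 495.
    Write x = 8 + 45·t and substitute into x ≡ 10 (mod 11): 45·t ≡ 10 − 8 = 2 (mod 11).
    Reduce coefficients mod 11: 1·t ≡ 2 (mod 11).
    So t ≡ 2 (mod 11).
    Then x = 8 + 45·2 = 98, valid modulo lcm(45, 11) = 495: x ≡ 98 (mod 495).
Verify: 98 mod 5 = 3 ✓, 98 mod 9 = 8 ✓, 98 mod 11 = 10 ✓.

x ≡ 98 (mod 495).


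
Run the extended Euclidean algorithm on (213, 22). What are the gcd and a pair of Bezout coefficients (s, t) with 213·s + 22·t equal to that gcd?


Euclidean algorithm on (213, 22) — divide until remainder is 0:
  213 = 9 · 22 + 15
  22 = 1 · 15 + 7
  15 = 2 · 7 + 1
  7 = 7 · 1 + 0
gcd(213, 22) = 1.
Track Bezout coefficients alongside the remainders: start with r₀ = 213 = a·1 + b·0 (s = 1, t = 0) and r₁ = 22 = a·0 + b·1 (s = 0, t = 1); each new remainder r_{k+1} = r_{k-1} − q_k·r_k inherits s_{k+1} = s_{k-1} − q_k·s_k, t_{k+1} = t_{k-1} − q_k·t_k, so r_k = a·s_k + b·t_k at every step:
  q = 9: r = 15, s = 1 − 9·0 = 1, t = 0 − 9·1 = -9  (check: 213·1 + 22·(-9) = 15)
  q = 1: r = 7, s = 0 − 1·1 = -1, t = 1 − 1·(-9) = 10  (check: 213·(-1) + 22·10 = 7)
  q = 2: r = 1, s = 1 − 2·(-1) = 3, t = -9 − 2·10 = -29  (check: 213·3 + 22·(-29) = 1)
The row with r = 1 (the gcd) gives the Bezout coefficients s = 3, t = -29.
Result: 213 · (3) + 22 · (-29) = 1.

gcd(213, 22) = 1; s = 3, t = -29 (check: 213·3 + 22·(-29) = 1).


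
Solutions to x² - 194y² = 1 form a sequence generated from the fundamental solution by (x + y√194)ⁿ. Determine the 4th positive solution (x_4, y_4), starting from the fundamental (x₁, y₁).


Step 1: Find the fundamental solution (x₁, y₁) of x² - 194y² = 1.
  Expand √194 as a continued fraction. a₀ = ⌊√194⌋ = 13; iterate m_{k+1} = d_k·a_k − m_k, d_{k+1} = (194 − m_{k+1}²)/d_k, a_{k+1} = ⌊(a₀ + m_{k+1})/d_{k+1}⌋ (starting m₀ = 0, d₀ = 1), with convergents p_k = a_k·p_{k-1} + p_{k-2}, q_k = a_k·q_{k-1} + q_{k-2} (p₋₁ = 1, q₋₁ = 0):
  k = 0: a₀ = 13; p₀/q₀ = 13/1; p₀² − 194·q₀² = 169 − 194 = -25.
  k = 1: m = 13, d = 25, a = ⌊(13 + 13)/25⌋ = 1; p/q = (1·13 + 1)/(1·1 + 0) = 14/1; p² − 194·q² = 196 − 194 = 2.
  k = 2: m = 12, d = 2, a = ⌊(13 + 12)/2⌋ = 12; p/q = (12·14 + 13)/(12·1 + 1) = 181/13; p² − 194·q² = 32761 − 32786 = -25.
  k = 3: m = 12, d = 25, a = ⌊(13 + 12)/25⌋ = 1; p/q = (1·181 + 14)/(1·13 + 1) = 195/14; p² − 194·q² = 38025 − 38024 = 1.
  The first convergent with p² − 194·q² = 1 gives the fundamental solution (x₁, y₁) = (195, 14).
Step 2: Apply the recurrence (x_{n+1}, y_{n+1}) = (x₁x_n + 194y₁y_n, x₁y_n + y₁x_n) repeatedly.
  From (x_1, y_1) = (195, 14): x_2 = 195·195 + 194·14·14 = 76049; y_2 = 195·14 + 14·195 = 5460.
  From (x_2, y_2) = (76049, 5460): x_3 = 195·76049 + 194·14·5460 = 29658915; y_3 = 195·5460 + 14·76049 = 2129386.
  From (x_3, y_3) = (29658915, 2129386): x_4 = 195·29658915 + 194·14·2129386 = 11566900801; y_4 = 195·2129386 + 14·29658915 = 830455080.
Step 3: Verify x_4² - 194·y_4² = 133793194140174441601 - 133793194140174441600 = 1 (should be 1). ✓

(x_1, y_1) = (195, 14); (x_4, y_4) = (11566900801, 830455080).


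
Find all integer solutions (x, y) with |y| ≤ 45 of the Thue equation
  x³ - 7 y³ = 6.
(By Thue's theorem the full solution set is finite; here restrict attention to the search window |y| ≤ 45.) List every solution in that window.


The equation is x³ - 7y³ = 6. For fixed y, x³ = 7·y³ + 6, so a solution requires the RHS to be a perfect cube.
Strategy: iterate y from -45 to 45, compute RHS = 7·y³ + 6, and check whether it is a (positive or negative) perfect cube.
Check small values of y:
  y = 0: RHS = 6 is not a perfect cube.
  y = 1: RHS = 13 is not a perfect cube.
  y = -1: RHS = -1 = (-1)³ ⇒ x = -1 works.
  y = 2: RHS = 62 is not a perfect cube.
  y = -2: RHS = -50 is not a perfect cube.
  y = 3: RHS = 195 is not a perfect cube.
  y = -3: RHS = -183 is not a perfect cube.
Continuing the search up to |y| = 45 finds no further solutions beyond those listed.
Collected solutions: (-1, -1).

Solutions (with |y| ≤ 45): (-1, -1).


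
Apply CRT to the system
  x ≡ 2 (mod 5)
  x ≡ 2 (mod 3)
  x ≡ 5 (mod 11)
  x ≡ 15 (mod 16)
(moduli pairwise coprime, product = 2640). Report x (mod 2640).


Product of moduli M = 5 · 3 · 11 · 16 = 2640.
Merge one congruence at a time:
  Start: x ≡ 2 (mod 5).
  Combine with x ≡ 2 (mod 3); new modulus lcm = 15.
    Write x = 2 + 5·t and substitute into x ≡ 2 (mod 3): 5·t ≡ 2 − 2 = 0 (mod 3).
    Reduce coefficients mod 3: 2·t ≡ 0 (mod 3).
    The inverse of 2 mod 3 is 2 (since 2·2 = 4 = 1·3 + 1), so t ≡ 2·0 = 0 ≡ 0 (mod 3).
    Then x = 2 + 5·0 = 2, valid modulo lcm(5, 3) = 15: x ≡ 2 (mod 15).
  Combine with x ≡ 5 (mod 11); new modulus lcm = 165.
    Write x = 2 + 15·t and substitute into x ≡ 5 (mod 11): 15·t ≡ 5 − 2 = 3 (mod 11).
    Reduce coefficients mod 11: 4·t ≡ 3 (mod 11).
    The inverse of 4 mod 11 is 3 (since 4·3 = 12 = 1·11 + 1), so t ≡ 3·3 = 9 ≡ 9 (mod 11).
    Then x = 2 + 15·9 = 137, valid modulo lcm(15, 11) = 165: x ≡ 137 (mod 165).
  Combine with x ≡ 15 (mod 16); new modulus lcm = 2640.
    Write x = 137 + 165·t and substitute into x ≡ 15 (mod 16): 165·t ≡ 15 − 137 = -122 (mod 16).
    Reduce coefficients mod 16: 5·t ≡ 6 (mod 16).
    The inverse of 5 mod 16 is 13 (since 5·13 = 65 = 4·16 + 1), so t ≡ 13·6 = 78 ≡ 14 (mod 16).
    Then x = 137 + 165·14 = 2447, valid modulo lcm(165, 16) = 2640: x ≡ 2447 (mod 2640).
Verify against each original: 2447 mod 5 = 2, 2447 mod 3 = 2, 2447 mod 11 = 5, 2447 mod 16 = 15.

x ≡ 2447 (mod 2640).


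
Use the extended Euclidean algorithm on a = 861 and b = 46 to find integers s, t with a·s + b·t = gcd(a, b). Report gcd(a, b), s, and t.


Euclidean algorithm on (861, 46) — divide until remainder is 0:
  861 = 18 · 46 + 33
  46 = 1 · 33 + 13
  33 = 2 · 13 + 7
  13 = 1 · 7 + 6
  7 = 1 · 6 + 1
  6 = 6 · 1 + 0
gcd(861, 46) = 1.
Track Bezout coefficients alongside the remainders: start with r₀ = 861 = a·1 + b·0 (s = 1, t = 0) and r₁ = 46 = a·0 + b·1 (s = 0, t = 1); each new remainder r_{k+1} = r_{k-1} − q_k·r_k inherits s_{k+1} = s_{k-1} − q_k·s_k, t_{k+1} = t_{k-1} − q_k·t_k, so r_k = a·s_k + b·t_k at every step:
  q = 18: r = 33, s = 1 − 18·0 = 1, t = 0 − 18·1 = -18  (check: 861·1 + 46·(-18) = 33)
  q = 1: r = 13, s = 0 − 1·1 = -1, t = 1 − 1·(-18) = 19  (check: 861·(-1) + 46·19 = 13)
  q = 2: r = 7, s = 1 − 2·(-1) = 3, t = -18 − 2·19 = -56  (check: 861·3 + 46·(-56) = 7)
  q = 1: r = 6, s = -1 − 1·3 = -4, t = 19 − 1·(-56) = 75  (check: 861·(-4) + 46·75 = 6)
  q = 1: r = 1, s = 3 − 1·(-4) = 7, t = -56 − 1·75 = -131  (check: 861·7 + 46·(-131) = 1)
The row with r = 1 (the gcd) gives the Bezout coefficients s = 7, t = -131.
Result: 861 · (7) + 46 · (-131) = 1.

gcd(861, 46) = 1; s = 7, t = -131 (check: 861·7 + 46·(-131) = 1).


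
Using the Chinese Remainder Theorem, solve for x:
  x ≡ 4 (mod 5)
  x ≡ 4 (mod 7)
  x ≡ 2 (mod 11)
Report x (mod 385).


Moduli 5, 7, 11 are pairwise coprime; by CRT there is a unique solution modulo M = 5 · 7 · 11 = 385.
Solve pairwise, accumulating the modulus:
  Start with x ≡ 4 (mod 5).
  Combine with x ≡ 4 (mod 7): since gcd(5, 7) = 1, we get a unique residue mod 35.
    Write x = 4 + 5·t and substitute into x ≡ 4 (mod 7): 5·t ≡ 4 − 4 = 0 (mod 7).
    The inverse of 5 mod 7 is 3 (since 5·3 = 15 = 2·7 + 1), so t ≡ 3·0 = 0 ≡ 0 (mod 7).
    Then x = 4 + 5·0 = 4, valid modulo lcm(5, 7) = 35: x ≡ 4 (mod 35).
  Combine with x ≡ 2 (mod 11): since gcd(35, 11) = 1, we get a unique residue mod 385.
    Write x = 4 + 35·t and substitute into x ≡ 2 (mod 11): 35·t ≡ 2 − 4 = -2 (mod 11).
    Reduce coefficients mod 11: 2·t ≡ 9 (mod 11).
    The inverse of 2 mod 11 is 6 (since 2·6 = 12 = 1·11 + 1), so t ≡ 6·9 = 54 ≡ 10 (mod 11).
    Then x = 4 + 35·10 = 354, valid modulo lcm(35, 11) = 385: x ≡ 354 (mod 385).
Verify: 354 mod 5 = 4 ✓, 354 mod 7 = 4 ✓, 354 mod 11 = 2 ✓.

x ≡ 354 (mod 385).


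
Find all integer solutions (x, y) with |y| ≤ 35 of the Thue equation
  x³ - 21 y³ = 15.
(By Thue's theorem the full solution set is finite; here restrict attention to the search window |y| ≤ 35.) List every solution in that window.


The equation is x³ - 21y³ = 15. For fixed y, x³ = 21·y³ + 15, so a solution requires the RHS to be a perfect cube.
Strategy: iterate y from -35 to 35, compute RHS = 21·y³ + 15, and check whether it is a (positive or negative) perfect cube.
Check small values of y:
  y = 0: RHS = 15 is not a perfect cube.
  y = 1: RHS = 36 is not a perfect cube.
  y = -1: RHS = -6 is not a perfect cube.
  y = 2: RHS = 183 is not a perfect cube.
  y = -2: RHS = -153 is not a perfect cube.
  y = 3: RHS = 582 is not a perfect cube.
  y = -3: RHS = -552 is not a perfect cube.
Continuing the search up to |y| = 35 finds no solutions either.
No (x, y) in the scanned range satisfies the equation.

No integer solutions with |y| ≤ 35.


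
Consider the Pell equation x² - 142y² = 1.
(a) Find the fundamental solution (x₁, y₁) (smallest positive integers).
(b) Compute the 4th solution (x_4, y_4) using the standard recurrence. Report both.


Step 1: Find the fundamental solution (x₁, y₁) of x² - 142y² = 1.
  Expand √142 as a continued fraction. a₀ = ⌊√142⌋ = 11; iterate m_{k+1} = d_k·a_k − m_k, d_{k+1} = (142 − m_{k+1}²)/d_k, a_{k+1} = ⌊(a₀ + m_{k+1})/d_{k+1}⌋ (starting m₀ = 0, d₀ = 1), with convergents p_k = a_k·p_{k-1} + p_{k-2}, q_k = a_k·q_{k-1} + q_{k-2} (p₋₁ = 1, q₋₁ = 0):
  k = 0: a₀ = 11; p₀/q₀ = 11/1; p₀² − 142·q₀² = 121 − 142 = -21.
  k = 1: m = 11, d = 21, a = ⌊(11 + 11)/21⌋ = 1; p/q = (1·11 + 1)/(1·1 + 0) = 12/1; p² − 142·q² = 144 − 142 = 2.
  k = 2: m = 10, d = 2, a = ⌊(11 + 10)/2⌋ = 10; p/q = (10·12 + 11)/(10·1 + 1) = 131/11; p² − 142·q² = 17161 − 17182 = -21.
  k = 3: m = 10, d = 21, a = ⌊(11 + 10)/21⌋ = 1; p/q = (1·131 + 12)/(1·11 + 1) = 143/12; p² − 142·q² = 20449 − 20448 = 1.
  The first convergent with p² − 142·q² = 1 gives the fundamental solution (x₁, y₁) = (143, 12).
Step 2: Apply the recurrence (x_{n+1}, y_{n+1}) = (x₁x_n + 142y₁y_n, x₁y_n + y₁x_n) repeatedly.
  From (x_1, y_1) = (143, 12): x_2 = 143·143 + 142·12·12 = 40897; y_2 = 143·12 + 12·143 = 3432.
  From (x_2, y_2) = (40897, 3432): x_3 = 143·40897 + 142·12·3432 = 11696399; y_3 = 143·3432 + 12·40897 = 981540.
  From (x_3, y_3) = (11696399, 981540): x_4 = 143·11696399 + 142·12·981540 = 3345129217; y_4 = 143·981540 + 12·11696399 = 280717008.
Step 3: Verify x_4² - 142·y_4² = 11189889478427033089 - 11189889478427033088 = 1 (should be 1). ✓

(x_1, y_1) = (143, 12); (x_4, y_4) = (3345129217, 280717008).


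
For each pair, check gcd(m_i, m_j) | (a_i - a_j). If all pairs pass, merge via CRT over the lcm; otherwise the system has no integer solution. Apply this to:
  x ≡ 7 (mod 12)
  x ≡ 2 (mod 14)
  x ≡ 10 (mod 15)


Moduli 12, 14, 15 are not pairwise coprime, so CRT works modulo lcm(m_i) when all pairwise compatibility conditions hold.
Pairwise compatibility: gcd(m_i, m_j) must divide a_i - a_j for every pair.
Merge one congruence at a time:
  Start: x ≡ 7 (mod 12).
  Combine with x ≡ 2 (mod 14): gcd(12, 14) = 2, and 2 - 7 = -5 is NOT divisible by 2.
    ⇒ system is inconsistent (no integer solution).

No solution (the system is inconsistent).


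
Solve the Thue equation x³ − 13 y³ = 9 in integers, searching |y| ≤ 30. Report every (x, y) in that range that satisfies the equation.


The equation is x³ - 13y³ = 9. For fixed y, x³ = 13·y³ + 9, so a solution requires the RHS to be a perfect cube.
Strategy: iterate y from -30 to 30, compute RHS = 13·y³ + 9, and check whether it is a (positive or negative) perfect cube.
Check small values of y:
  y = 0: RHS = 9 is not a perfect cube.
  y = 1: RHS = 22 is not a perfect cube.
  y = -1: RHS = -4 is not a perfect cube.
  y = 2: RHS = 113 is not a perfect cube.
  y = -2: RHS = -95 is not a perfect cube.
  y = 3: RHS = 360 is not a perfect cube.
  y = -3: RHS = -342 is not a perfect cube.
Continuing the search up to |y| = 30 finds no solutions either.
No (x, y) in the scanned range satisfies the equation.

No integer solutions with |y| ≤ 30.


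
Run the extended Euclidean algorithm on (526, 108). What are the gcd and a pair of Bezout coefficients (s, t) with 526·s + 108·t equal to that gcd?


Euclidean algorithm on (526, 108) — divide until remainder is 0:
  526 = 4 · 108 + 94
  108 = 1 · 94 + 14
  94 = 6 · 14 + 10
  14 = 1 · 10 + 4
  10 = 2 · 4 + 2
  4 = 2 · 2 + 0
gcd(526, 108) = 2.
Track Bezout coefficients alongside the remainders: start with r₀ = 526 = a·1 + b·0 (s = 1, t = 0) and r₁ = 108 = a·0 + b·1 (s = 0, t = 1); each new remainder r_{k+1} = r_{k-1} − q_k·r_k inherits s_{k+1} = s_{k-1} − q_k·s_k, t_{k+1} = t_{k-1} − q_k·t_k, so r_k = a·s_k + b·t_k at every step:
  q = 4: r = 94, s = 1 − 4·0 = 1, t = 0 − 4·1 = -4  (check: 526·1 + 108·(-4) = 94)
  q = 1: r = 14, s = 0 − 1·1 = -1, t = 1 − 1·(-4) = 5  (check: 526·(-1) + 108·5 = 14)
  q = 6: r = 10, s = 1 − 6·(-1) = 7, t = -4 − 6·5 = -34  (check: 526·7 + 108·(-34) = 10)
  q = 1: r = 4, s = -1 − 1·7 = -8, t = 5 − 1·(-34) = 39  (check: 526·(-8) + 108·39 = 4)
  q = 2: r = 2, s = 7 − 2·(-8) = 23, t = -34 − 2·39 = -112  (check: 526·23 + 108·(-112) = 2)
The row with r = 2 (the gcd) gives the Bezout coefficients s = 23, t = -112.
Result: 526 · (23) + 108 · (-112) = 2.

gcd(526, 108) = 2; s = 23, t = -112 (check: 526·23 + 108·(-112) = 2).


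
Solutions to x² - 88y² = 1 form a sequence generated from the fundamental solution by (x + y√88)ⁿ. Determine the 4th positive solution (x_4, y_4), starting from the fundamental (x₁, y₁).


Step 1: Find the fundamental solution (x₁, y₁) of x² - 88y² = 1.
  Expand √88 as a continued fraction. a₀ = ⌊√88⌋ = 9; iterate m_{k+1} = d_k·a_k − m_k, d_{k+1} = (88 − m_{k+1}²)/d_k, a_{k+1} = ⌊(a₀ + m_{k+1})/d_{k+1}⌋ (starting m₀ = 0, d₀ = 1), with convergents p_k = a_k·p_{k-1} + p_{k-2}, q_k = a_k·q_{k-1} + q_{k-2} (p₋₁ = 1, q₋₁ = 0):
  k = 0: a₀ = 9; p₀/q₀ = 9/1; p₀² − 88·q₀² = 81 − 88 = -7.
  k = 1: m = 9, d = 7, a = ⌊(9 + 9)/7⌋ = 2; p/q = (2·9 + 1)/(2·1 + 0) = 19/2; p² − 88·q² = 361 − 352 = 9.
  k = 2: m = 5, d = 9, a = ⌊(9 + 5)/9⌋ = 1; p/q = (1·19 + 9)/(1·2 + 1) = 28/3; p² − 88·q² = 784 − 792 = -8.
  k = 3: m = 4, d = 8, a = ⌊(9 + 4)/8⌋ = 1; p/q = (1·28 + 19)/(1·3 + 2) = 47/5; p² − 88·q² = 2209 − 2200 = 9.
  k = 4: m = 4, d = 9, a = ⌊(9 + 4)/9⌋ = 1; p/q = (1·47 + 28)/(1·5 + 3) = 75/8; p² − 88·q² = 5625 − 5632 = -7.
  k = 5: m = 5, d = 7, a = ⌊(9 + 5)/7⌋ = 2; p/q = (2·75 + 47)/(2·8 + 5) = 197/21; p² − 88·q² = 38809 − 38808 = 1.
  The first convergent with p² − 88·q² = 1 gives the fundamental solution (x₁, y₁) = (197, 21).
Step 2: Apply the recurrence (x_{n+1}, y_{n+1}) = (x₁x_n + 88y₁y_n, x₁y_n + y₁x_n) repeatedly.
  From (x_1, y_1) = (197, 21): x_2 = 197·197 + 88·21·21 = 77617; y_2 = 197·21 + 21·197 = 8274.
  From (x_2, y_2) = (77617, 8274): x_3 = 197·77617 + 88·21·8274 = 30580901; y_3 = 197·8274 + 21·77617 = 3259935.
  From (x_3, y_3) = (30580901, 3259935): x_4 = 197·30580901 + 88·21·3259935 = 12048797377; y_4 = 197·3259935 + 21·30580901 = 1284406116.
Step 3: Verify x_4² - 88·y_4² = 145173518232002080129 - 145173518232002080128 = 1 (should be 1). ✓

(x_1, y_1) = (197, 21); (x_4, y_4) = (12048797377, 1284406116).


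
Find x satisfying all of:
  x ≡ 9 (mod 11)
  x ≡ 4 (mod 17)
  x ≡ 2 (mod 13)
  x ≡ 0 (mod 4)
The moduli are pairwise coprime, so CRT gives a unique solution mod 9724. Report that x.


Product of moduli M = 11 · 17 · 13 · 4 = 9724.
Merge one congruence at a time:
  Start: x ≡ 9 (mod 11).
  Combine with x ≡ 4 (mod 17); new modulus lcm = 187.
    Write x = 9 + 11·t and substitute into x ≡ 4 (mod 17): 11·t ≡ 4 − 9 = -5 (mod 17).
    Reduce coefficients mod 17: 11·t ≡ 12 (mod 17).
    The inverse of 11 mod 17 is 14 (since 11·14 = 154 = 9·17 + 1), so t ≡ 14·12 = 168 ≡ 15 (mod 17).
    Then x = 9 + 11·15 = 174, valid modulo lcm(11, 17) = 187: x ≡ 174 (mod 187).
  Combine with x ≡ 2 (mod 13); new modulus lcm = 2431.
    Write x = 174 + 187·t and substitute into x ≡ 2 (mod 13): 187·t ≡ 2 − 174 = -172 (mod 13).
    Reduce coefficients mod 13: 5·t ≡ 10 (mod 13).
    The inverse of 5 mod 13 is 8 (since 5·8 = 40 = 3·13 + 1), so t ≡ 8·10 = 80 ≡ 2 (mod 13).
    Then x = 174 + 187·2 = 548, valid modulo lcm(187, 13) = 2431: x ≡ 548 (mod 2431).
  Combine with x ≡ 0 (mod 4); new modulus lcm = 9724.
    Write x = 548 + 2431·t and substitute into x ≡ 0 (mod 4): 2431·t ≡ 0 − 548 = -548 (mod 4).
    Reduce coefficients mod 4: 3·t ≡ 0 (mod 4).
    The inverse of 3 mod 4 is 3 (since 3·3 = 9 = 2·4 + 1), so t ≡ 3·0 = 0 ≡ 0 (mod 4).
    Then x = 548 + 2431·0 = 548, valid modulo lcm(2431, 4) = 9724: x ≡ 548 (mod 9724).
Verify against each original: 548 mod 11 = 9, 548 mod 17 = 4, 548 mod 13 = 2, 548 mod 4 = 0.

x ≡ 548 (mod 9724).


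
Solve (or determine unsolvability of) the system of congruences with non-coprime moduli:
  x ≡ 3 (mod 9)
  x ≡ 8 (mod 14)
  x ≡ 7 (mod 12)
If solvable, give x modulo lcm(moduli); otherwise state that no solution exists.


Moduli 9, 14, 12 are not pairwise coprime, so CRT works modulo lcm(m_i) when all pairwise compatibility conditions hold.
Pairwise compatibility: gcd(m_i, m_j) must divide a_i - a_j for every pair.
Merge one congruence at a time:
  Start: x ≡ 3 (mod 9).
  Combine with x ≡ 8 (mod 14): gcd(9, 14) = 1; 8 - 3 = 5, which IS divisible by 1, so compatible.
    Write x = 3 + 9·t and substitute into x ≡ 8 (mod 14): 9·t ≡ 8 − 3 = 5 (mod 14).
    The inverse of 9 mod 14 is 11 (since 9·11 = 99 = 7·14 + 1), so t ≡ 11·5 = 55 ≡ 13 (mod 14).
    Then x = 3 + 9·13 = 120, valid modulo lcm(9, 14) = 126: x ≡ 120 (mod 126).
  Combine with x ≡ 7 (mod 12): gcd(126, 12) = 6, and 7 - 120 = -113 is NOT divisible by 6.
    ⇒ system is inconsistent (no integer solution).

No solution (the system is inconsistent).


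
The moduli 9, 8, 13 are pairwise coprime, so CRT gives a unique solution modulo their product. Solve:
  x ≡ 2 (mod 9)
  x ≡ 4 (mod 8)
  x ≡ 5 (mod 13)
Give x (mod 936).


Moduli 9, 8, 13 are pairwise coprime; by CRT there is a unique solution modulo M = 9 · 8 · 13 = 936.
Solve pairwise, accumulating the modulus:
  Start with x ≡ 2 (mod 9).
  Combine with x ≡ 4 (mod 8): since gcd(9, 8) = 1, we get a unique residue mod 72.
    Write x = 2 + 9·t and substitute into x ≡ 4 (mod 8): 9·t ≡ 4 − 2 = 2 (mod 8).
    Reduce coefficients mod 8: 1·t ≡ 2 (mod 8).
    So t ≡ 2 (mod 8).
    Then x = 2 + 9·2 = 20, valid modulo lcm(9, 8) = 72: x ≡ 20 (mod 72).
  Combine with x ≡ 5 (mod 13): since gcd(72, 13) = 1, we get a unique residue mod 936.
    Write x = 20 + 72·t and substitute into x ≡ 5 (mod 13): 72·t ≡ 5 − 20 = -15 (mod 13).
    Reduce coefficients mod 13: 7·t ≡ 11 (mod 13).
    The inverse of 7 mod 13 is 2 (since 7·2 = 14 = 1·13 + 1), so t ≡ 2·11 = 22 ≡ 9 (mod 13).
    Then x = 20 + 72·9 = 668, valid modulo lcm(72, 13) = 936: x ≡ 668 (mod 936).
Verify: 668 mod 9 = 2 ✓, 668 mod 8 = 4 ✓, 668 mod 13 = 5 ✓.

x ≡ 668 (mod 936).


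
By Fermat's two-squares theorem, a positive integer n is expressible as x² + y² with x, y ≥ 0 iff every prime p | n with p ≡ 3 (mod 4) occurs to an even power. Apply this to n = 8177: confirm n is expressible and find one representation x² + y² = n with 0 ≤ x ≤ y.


Step 1: Factor n = 8177 = 13 · 17 · 37.
Step 2: Check the mod-4 condition on each prime factor: 13 ≡ 1 (mod 4), exponent 1; 17 ≡ 1 (mod 4), exponent 1; 37 ≡ 1 (mod 4), exponent 1.
All primes ≡ 3 (mod 4) appear to even exponent (or don't appear), so by the two-squares theorem n IS expressible as a sum of two squares.
Step 3: Build a representation. Here n = 13 · 17 · 37 is a product of primes ≡ 1 (mod 4). Each prime p ≡ 1 (mod 4) is itself a sum of two squares; find a² by testing p − a² for a perfect square:
  13: 13 − 1² = 12, 13 − 2² = 9 = 3² ⇒ 13 = 2² + 3².
  17: 17 − 1² = 16 = 4² ⇒ 17 = 1² + 4².
  37: 37 − 1² = 36 = 6² ⇒ 37 = 1² + 6².
  Combine using the Brahmagupta–Fibonacci identity (a² + b²)(c² + d²) = (ac − bd)² + (ad + bc)² = (ac + bd)² + (ad − bc)²:
  13 · 17 = 221: from (2² + 3²)(1² + 4²), take (2·1 − 3·4, 2·4 + 3·1) = (2 − 12, 8 + 3) = (-10, 11); dropping signs (only squares matter) gives (10, 11); check 10² + 11² = 100 + 121 = 221 ✓.
  221 · 37 = 8177: from (10² + 11²)(1² + 6²), take (10·1 − 11·6, 10·6 + 11·1) = (10 − 66, 60 + 11) = (-56, 71); dropping signs (only squares matter) gives (56, 71); check 56² + 71² = 3136 + 5041 = 8177 ✓.
Step 4: Order so x ≤ y and verify: 56² + 71² = 3136 + 5041 = 8177 = n. ✓

n = 8177 = 56² + 71² (one valid representation with x ≤ y).


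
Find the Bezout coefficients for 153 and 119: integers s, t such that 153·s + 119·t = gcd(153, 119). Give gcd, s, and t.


Euclidean algorithm on (153, 119) — divide until remainder is 0:
  153 = 1 · 119 + 34
  119 = 3 · 34 + 17
  34 = 2 · 17 + 0
gcd(153, 119) = 17.
Track Bezout coefficients alongside the remainders: start with r₀ = 153 = a·1 + b·0 (s = 1, t = 0) and r₁ = 119 = a·0 + b·1 (s = 0, t = 1); each new remainder r_{k+1} = r_{k-1} − q_k·r_k inherits s_{k+1} = s_{k-1} − q_k·s_k, t_{k+1} = t_{k-1} − q_k·t_k, so r_k = a·s_k + b·t_k at every step:
  q = 1: r = 34, s = 1 − 1·0 = 1, t = 0 − 1·1 = -1  (check: 153·1 + 119·(-1) = 34)
  q = 3: r = 17, s = 0 − 3·1 = -3, t = 1 − 3·(-1) = 4  (check: 153·(-3) + 119·4 = 17)
The row with r = 17 (the gcd) gives the Bezout coefficients s = -3, t = 4.
Result: 153 · (-3) + 119 · (4) = 17.

gcd(153, 119) = 17; s = -3, t = 4 (check: 153·(-3) + 119·4 = 17).


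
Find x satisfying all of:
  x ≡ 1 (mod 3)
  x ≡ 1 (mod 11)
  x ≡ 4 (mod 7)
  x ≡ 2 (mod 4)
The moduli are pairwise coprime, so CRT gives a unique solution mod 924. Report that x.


Product of moduli M = 3 · 11 · 7 · 4 = 924.
Merge one congruence at a time:
  Start: x ≡ 1 (mod 3).
  Combine with x ≡ 1 (mod 11); new modulus lcm = 33.
    Write x = 1 + 3·t and substitute into x ≡ 1 (mod 11): 3·t ≡ 1 − 1 = 0 (mod 11).
    The inverse of 3 mod 11 is 4 (since 3·4 = 12 = 1·11 + 1), so t ≡ 4·0 = 0 ≡ 0 (mod 11).
    Then x = 1 + 3·0 = 1, valid modulo lcm(3, 11) = 33: x ≡ 1 (mod 33).
  Combine with x ≡ 4 (mod 7); new modulus lcm = 231.
    Write x = 1 + 33·t and substitute into x ≡ 4 (mod 7): 33·t ≡ 4 − 1 = 3 (mod 7).
    Reduce coefficients mod 7: 5·t ≡ 3 (mod 7).
    The inverse of 5 mod 7 is 3 (since 5·3 = 15 = 2·7 + 1), so t ≡ 3·3 = 9 ≡ 2 (mod 7).
    Then x = 1 + 33·2 = 67, valid modulo lcm(33, 7) = 231: x ≡ 67 (mod 231).
  Combine with x ≡ 2 (mod 4); new modulus lcm = 924.
    Write x = 67 + 231·t and substitute into x ≡ 2 (mod 4): 231·t ≡ 2 − 67 = -65 (mod 4).
    Reduce coefficients mod 4: 3·t ≡ 3 (mod 4).
    The inverse of 3 mod 4 is 3 (since 3·3 = 9 = 2·4 + 1), so t ≡ 3·3 = 9 ≡ 1 (mod 4).
    Then x = 67 + 231·1 = 298, valid modulo lcm(231, 4) = 924: x ≡ 298 (mod 924).
Verify against each original: 298 mod 3 = 1, 298 mod 11 = 1, 298 mod 7 = 4, 298 mod 4 = 2.

x ≡ 298 (mod 924).


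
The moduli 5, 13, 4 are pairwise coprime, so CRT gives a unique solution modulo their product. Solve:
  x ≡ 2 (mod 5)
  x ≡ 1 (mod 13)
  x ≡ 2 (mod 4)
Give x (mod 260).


Moduli 5, 13, 4 are pairwise coprime; by CRT there is a unique solution modulo M = 5 · 13 · 4 = 260.
Solve pairwise, accumulating the modulus:
  Start with x ≡ 2 (mod 5).
  Combine with x ≡ 1 (mod 13): since gcd(5, 13) = 1, we get a unique residue mod 65.
    Write x = 2 + 5·t and substitute into x ≡ 1 (mod 13): 5·t ≡ 1 − 2 = -1 (mod 13).
    Reduce coefficients mod 13: 5·t ≡ 12 (mod 13).
    The inverse of 5 mod 13 is 8 (since 5·8 = 40 = 3·13 + 1), so t ≡ 8·12 = 96 ≡ 5 (mod 13).
    Then x = 2 + 5·5 = 27, valid modulo lcm(5, 13) = 65: x ≡ 27 (mod 65).
  Combine with x ≡ 2 (mod 4): since gcd(65, 4) = 1, we get a unique residue mod 260.
    Write x = 27 + 65·t and substitute into x ≡ 2 (mod 4): 65·t ≡ 2 − 27 = -25 (mod 4).
    Reduce coefficients mod 4: 1·t ≡ 3 (mod 4).
    So t ≡ 3 (mod 4).
    Then x = 27 + 65·3 = 222, valid modulo lcm(65, 4) = 260: x ≡ 222 (mod 260).
Verify: 222 mod 5 = 2 ✓, 222 mod 13 = 1 ✓, 222 mod 4 = 2 ✓.

x ≡ 222 (mod 260).


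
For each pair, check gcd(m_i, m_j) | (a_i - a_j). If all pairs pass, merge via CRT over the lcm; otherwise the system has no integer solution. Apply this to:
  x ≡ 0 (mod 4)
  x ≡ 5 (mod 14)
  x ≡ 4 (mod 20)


Moduli 4, 14, 20 are not pairwise coprime, so CRT works modulo lcm(m_i) when all pairwise compatibility conditions hold.
Pairwise compatibility: gcd(m_i, m_j) must divide a_i - a_j for every pair.
Merge one congruence at a time:
  Start: x ≡ 0 (mod 4).
  Combine with x ≡ 5 (mod 14): gcd(4, 14) = 2, and 5 - 0 = 5 is NOT divisible by 2.
    ⇒ system is inconsistent (no integer solution).

No solution (the system is inconsistent).


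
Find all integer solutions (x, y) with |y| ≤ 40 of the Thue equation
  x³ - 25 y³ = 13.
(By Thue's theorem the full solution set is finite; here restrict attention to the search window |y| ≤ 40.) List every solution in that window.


The equation is x³ - 25y³ = 13. For fixed y, x³ = 25·y³ + 13, so a solution requires the RHS to be a perfect cube.
Strategy: iterate y from -40 to 40, compute RHS = 25·y³ + 13, and check whether it is a (positive or negative) perfect cube.
Check small values of y:
  y = 0: RHS = 13 is not a perfect cube.
  y = 1: RHS = 38 is not a perfect cube.
  y = -1: RHS = -12 is not a perfect cube.
  y = 2: RHS = 213 is not a perfect cube.
  y = -2: RHS = -187 is not a perfect cube.
  y = 3: RHS = 688 is not a perfect cube.
  y = -3: RHS = -662 is not a perfect cube.
Continuing the search up to |y| = 40 finds no solutions either.
No (x, y) in the scanned range satisfies the equation.

No integer solutions with |y| ≤ 40.


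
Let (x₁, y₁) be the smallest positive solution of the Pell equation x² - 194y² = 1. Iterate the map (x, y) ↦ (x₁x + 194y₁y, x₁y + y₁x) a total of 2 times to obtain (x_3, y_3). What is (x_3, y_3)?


Step 1: Find the fundamental solution (x₁, y₁) of x² - 194y² = 1.
  Expand √194 as a continued fraction. a₀ = ⌊√194⌋ = 13; iterate m_{k+1} = d_k·a_k − m_k, d_{k+1} = (194 − m_{k+1}²)/d_k, a_{k+1} = ⌊(a₀ + m_{k+1})/d_{k+1}⌋ (starting m₀ = 0, d₀ = 1), with convergents p_k = a_k·p_{k-1} + p_{k-2}, q_k = a_k·q_{k-1} + q_{k-2} (p₋₁ = 1, q₋₁ = 0):
  k = 0: a₀ = 13; p₀/q₀ = 13/1; p₀² − 194·q₀² = 169 − 194 = -25.
  k = 1: m = 13, d = 25, a = ⌊(13 + 13)/25⌋ = 1; p/q = (1·13 + 1)/(1·1 + 0) = 14/1; p² − 194·q² = 196 − 194 = 2.
  k = 2: m = 12, d = 2, a = ⌊(13 + 12)/2⌋ = 12; p/q = (12·14 + 13)/(12·1 + 1) = 181/13; p² − 194·q² = 32761 − 32786 = -25.
  k = 3: m = 12, d = 25, a = ⌊(13 + 12)/25⌋ = 1; p/q = (1·181 + 14)/(1·13 + 1) = 195/14; p² − 194·q² = 38025 − 38024 = 1.
  The first convergent with p² − 194·q² = 1 gives the fundamental solution (x₁, y₁) = (195, 14).
Step 2: Apply the recurrence (x_{n+1}, y_{n+1}) = (x₁x_n + 194y₁y_n, x₁y_n + y₁x_n) repeatedly.
  From (x_1, y_1) = (195, 14): x_2 = 195·195 + 194·14·14 = 76049; y_2 = 195·14 + 14·195 = 5460.
  From (x_2, y_2) = (76049, 5460): x_3 = 195·76049 + 194·14·5460 = 29658915; y_3 = 195·5460 + 14·76049 = 2129386.
Step 3: Verify x_3² - 194·y_3² = 879651238977225 - 879651238977224 = 1 (should be 1). ✓

(x_1, y_1) = (195, 14); (x_3, y_3) = (29658915, 2129386).


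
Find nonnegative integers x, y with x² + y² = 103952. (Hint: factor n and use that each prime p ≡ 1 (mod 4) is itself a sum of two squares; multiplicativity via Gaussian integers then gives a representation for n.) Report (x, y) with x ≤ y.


Step 1: Factor n = 103952 = 2^4 · 73 · 89.
Step 2: Check the mod-4 condition on each prime factor: 2 = 2 (special); 73 ≡ 1 (mod 4), exponent 1; 89 ≡ 1 (mod 4), exponent 1.
All primes ≡ 3 (mod 4) appear to even exponent (or don't appear), so by the two-squares theorem n IS expressible as a sum of two squares.
Step 3: Build a representation. Group n = k² · m with k = 4 and m = 73 · 89 = 6497 (a product of primes ≡ 1 (mod 4)); a representation of m scales to one of n via (k·x)² + (k·y)² = k²(x² + y²). Each prime p ≡ 1 (mod 4) is itself a sum of two squares; find a² by testing p − a² for a perfect square:
  73: 73 − 1² = 72, 73 − 2² = 69, 73 − 3² = 64 = 8² ⇒ 73 = 3² + 8².
  89: 89 − 1² = 88, 89 − 2² = 85, 89 − 3² = 80, 89 − 4² = 73, 89 − 5² = 64 = 8² ⇒ 89 = 5² + 8².
  Combine using the Brahmagupta–Fibonacci identity (a² + b²)(c² + d²) = (ac − bd)² + (ad + bc)² = (ac + bd)² + (ad − bc)²:
  73 · 89 = 6497: from (3² + 8²)(5² + 8²), take (3·5 − 8·8, 3·8 + 8·5) = (15 − 64, 24 + 40) = (-49, 64); dropping signs (only squares matter) gives (49, 64); check 49² + 64² = 2401 + 4096 = 6497 ✓.
  Scale by k = 4: (4·49, 4·64) = (196, 256).
Step 4: Order so x ≤ y and verify: 196² + 256² = 38416 + 65536 = 103952 = n. ✓

n = 103952 = 196² + 256² (one valid representation with x ≤ y).


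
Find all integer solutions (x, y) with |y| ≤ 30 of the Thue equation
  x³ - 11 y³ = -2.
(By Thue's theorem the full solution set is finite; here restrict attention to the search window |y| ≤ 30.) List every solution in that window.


The equation is x³ - 11y³ = -2. For fixed y, x³ = 11·y³ − 2, so a solution requires the RHS to be a perfect cube.
Strategy: iterate y from -30 to 30, compute RHS = 11·y³ − 2, and check whether it is a (positive or negative) perfect cube.
Check small values of y:
  y = 0: RHS = -2 is not a perfect cube.
  y = 1: RHS = 9 is not a perfect cube.
  y = -1: RHS = -13 is not a perfect cube.
  y = 2: RHS = 86 is not a perfect cube.
  y = -2: RHS = -90 is not a perfect cube.
  y = 3: RHS = 295 is not a perfect cube.
  y = -3: RHS = -299 is not a perfect cube.
Continuing the search up to |y| = 30 finds no solutions either.
No (x, y) in the scanned range satisfies the equation.

No integer solutions with |y| ≤ 30.


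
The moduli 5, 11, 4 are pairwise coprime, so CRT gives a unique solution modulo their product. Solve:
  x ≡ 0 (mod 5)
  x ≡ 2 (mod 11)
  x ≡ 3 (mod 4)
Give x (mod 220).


Moduli 5, 11, 4 are pairwise coprime; by CRT there is a unique solution modulo M = 5 · 11 · 4 = 220.
Solve pairwise, accumulating the modulus:
  Start with x ≡ 0 (mod 5).
  Combine with x ≡ 2 (mod 11): since gcd(5, 11) = 1, we get a unique residue mod 55.
    Write x = 0 + 5·t and substitute into x ≡ 2 (mod 11): 5·t ≡ 2 − 0 = 2 (mod 11).
    The inverse of 5 mod 11 is 9 (since 5·9 = 45 = 4·11 + 1), so t ≡ 9·2 = 18 ≡ 7 (mod 11).
    Then x = 0 + 5·7 = 35, valid modulo lcm(5, 11) = 55: x ≡ 35 (mod 55).
  Combine with x ≡ 3 (mod 4): since gcd(55, 4) = 1, we get a unique residue mod 220.
    Write x = 35 + 55·t and substitute into x ≡ 3 (mod 4): 55·t ≡ 3 − 35 = -32 (mod 4).
    Reduce coefficients mod 4: 3·t ≡ 0 (mod 4).
    The inverse of 3 mod 4 is 3 (since 3·3 = 9 = 2·4 + 1), so t ≡ 3·0 = 0 ≡ 0 (mod 4).
    Then x = 35 + 55·0 = 35, valid modulo lcm(55, 4) = 220: x ≡ 35 (mod 220).
Verify: 35 mod 5 = 0 ✓, 35 mod 11 = 2 ✓, 35 mod 4 = 3 ✓.

x ≡ 35 (mod 220).


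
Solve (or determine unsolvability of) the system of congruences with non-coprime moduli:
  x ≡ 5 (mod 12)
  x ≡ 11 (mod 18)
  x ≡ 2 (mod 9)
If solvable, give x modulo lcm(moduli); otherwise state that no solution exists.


Moduli 12, 18, 9 are not pairwise coprime, so CRT works modulo lcm(m_i) when all pairwise compatibility conditions hold.
Pairwise compatibility: gcd(m_i, m_j) must divide a_i - a_j for every pair.
Merge one congruence at a time:
  Start: x ≡ 5 (mod 12).
  Combine with x ≡ 11 (mod 18): gcd(12, 18) = 6; 11 - 5 = 6, which IS divisible by 6, so compatible.
    Write x = 5 + 12·t and substitute into x ≡ 11 (mod 18): 12·t ≡ 11 − 5 = 6 (mod 18).
    Divide the congruence (and modulus) by g = 6: 2·t ≡ 1 (mod 3).
    The inverse of 2 mod 3 is 2 (since 2·2 = 4 = 1·3 + 1), so t ≡ 2·1 = 2 ≡ 2 (mod 3).
    Then x = 5 + 12·2 = 29, valid modulo lcm(12, 18) = 36: x ≡ 29 (mod 36).
  Combine with x ≡ 2 (mod 9): gcd(36, 9) = 9; 2 - 29 = -27, which IS divisible by 9, so compatible.
    Write x = 29 + 36·t and substitute into x ≡ 2 (mod 9): 36·t ≡ 2 − 29 = -27 (mod 9).
    Divide the congruence (and modulus) by g = 9: 4·t ≡ -3 (mod 1).
    Modulo 1 every t works; take t = 0.
    Then x = 29 + 36·0 = 29, valid modulo lcm(36, 9) = 36: x ≡ 29 (mod 36).
Verify: 29 mod 12 = 5, 29 mod 18 = 11, 29 mod 9 = 2.

x ≡ 29 (mod 36).


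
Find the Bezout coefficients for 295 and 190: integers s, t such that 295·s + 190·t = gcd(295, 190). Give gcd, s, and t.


Euclidean algorithm on (295, 190) — divide until remainder is 0:
  295 = 1 · 190 + 105
  190 = 1 · 105 + 85
  105 = 1 · 85 + 20
  85 = 4 · 20 + 5
  20 = 4 · 5 + 0
gcd(295, 190) = 5.
Track Bezout coefficients alongside the remainders: start with r₀ = 295 = a·1 + b·0 (s = 1, t = 0) and r₁ = 190 = a·0 + b·1 (s = 0, t = 1); each new remainder r_{k+1} = r_{k-1} − q_k·r_k inherits s_{k+1} = s_{k-1} − q_k·s_k, t_{k+1} = t_{k-1} − q_k·t_k, so r_k = a·s_k + b·t_k at every step:
  q = 1: r = 105, s = 1 − 1·0 = 1, t = 0 − 1·1 = -1  (check: 295·1 + 190·(-1) = 105)
  q = 1: r = 85, s = 0 − 1·1 = -1, t = 1 − 1·(-1) = 2  (check: 295·(-1) + 190·2 = 85)
  q = 1: r = 20, s = 1 − 1·(-1) = 2, t = -1 − 1·2 = -3  (check: 295·2 + 190·(-3) = 20)
  q = 4: r = 5, s = -1 − 4·2 = -9, t = 2 − 4·(-3) = 14  (check: 295·(-9) + 190·14 = 5)
The row with r = 5 (the gcd) gives the Bezout coefficients s = -9, t = 14.
Result: 295 · (-9) + 190 · (14) = 5.

gcd(295, 190) = 5; s = -9, t = 14 (check: 295·(-9) + 190·14 = 5).


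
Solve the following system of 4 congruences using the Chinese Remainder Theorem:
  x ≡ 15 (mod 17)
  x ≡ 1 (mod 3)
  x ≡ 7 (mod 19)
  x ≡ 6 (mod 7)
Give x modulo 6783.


Product of moduli M = 17 · 3 · 19 · 7 = 6783.
Merge one congruence at a time:
  Start: x ≡ 15 (mod 17).
  Combine with x ≡ 1 (mod 3); new modulus lcm = 51.
    Write x = 15 + 17·t and substitute into x ≡ 1 (mod 3): 17·t ≡ 1 − 15 = -14 (mod 3).
    Reduce coefficients mod 3: 2·t ≡ 1 (mod 3).
    The inverse of 2 mod 3 is 2 (since 2·2 = 4 = 1·3 + 1), so t ≡ 2·1 = 2 ≡ 2 (mod 3).
    Then x = 15 + 17·2 = 49, valid modulo lcm(17, 3) = 51: x ≡ 49 (mod 51).
  Combine with x ≡ 7 (mod 19); new modulus lcm = 969.
    Write x = 49 + 51·t and substitute into x ≡ 7 (mod 19): 51·t ≡ 7 − 49 = -42 (mod 19).
    Reduce coefficients mod 19: 13·t ≡ 15 (mod 19).
    The inverse of 13 mod 19 is 3 (since 13·3 = 39 = 2·19 + 1), so t ≡ 3·15 = 45 ≡ 7 (mod 19).
    Then x = 49 + 51·7 = 406, valid modulo lcm(51, 19) = 969: x ≡ 406 (mod 969).
  Combine with x ≡ 6 (mod 7); new modulus lcm = 6783.
    Write x = 406 + 969·t and substitute into x ≡ 6 (mod 7): 969·t ≡ 6 − 406 = -400 (mod 7).
    Reduce coefficients mod 7: 3·t ≡ 6 (mod 7).
    The inverse of 3 mod 7 is 5 (since 3·5 = 15 = 2·7 + 1), so t ≡ 5·6 = 30 ≡ 2 (mod 7).
    Then x = 406 + 969·2 = 2344, valid modulo lcm(969, 7) = 6783: x ≡ 2344 (mod 6783).
Verify against each original: 2344 mod 17 = 15, 2344 mod 3 = 1, 2344 mod 19 = 7, 2344 mod 7 = 6.

x ≡ 2344 (mod 6783).


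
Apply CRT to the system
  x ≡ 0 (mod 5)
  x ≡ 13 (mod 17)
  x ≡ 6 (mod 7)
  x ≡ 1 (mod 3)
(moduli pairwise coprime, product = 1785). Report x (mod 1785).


Product of moduli M = 5 · 17 · 7 · 3 = 1785.
Merge one congruence at a time:
  Start: x ≡ 0 (mod 5).
  Combine with x ≡ 13 (mod 17); new modulus lcm = 85.
    Write x = 0 + 5·t and substitute into x ≡ 13 (mod 17): 5·t ≡ 13 − 0 = 13 (mod 17).
    The inverse of 5 mod 17 is 7 (since 5·7 = 35 = 2·17 + 1), so t ≡ 7·13 = 91 ≡ 6 (mod 17).
    Then x = 0 + 5·6 = 30, valid modulo lcm(5, 17) = 85: x ≡ 30 (mod 85).
  Combine with x ≡ 6 (mod 7); new modulus lcm = 595.
    Write x = 30 + 85·t and substitute into x ≡ 6 (mod 7): 85·t ≡ 6 − 30 = -24 (mod 7).
    Reduce coefficients mod 7: 1·t ≡ 4 (mod 7).
    So t ≡ 4 (mod 7).
    Then x = 30 + 85·4 = 370, valid modulo lcm(85, 7) = 595: x ≡ 370 (mod 595).
  Combine with x ≡ 1 (mod 3); new modulus lcm = 1785.
    Write x = 370 + 595·t and substitute into x ≡ 1 (mod 3): 595·t ≡ 1 − 370 = -369 (mod 3).
    Reduce coefficients mod 3: 1·t ≡ 0 (mod 3).
    So t ≡ 0 (mod 3).
    Then x = 370 + 595·0 = 370, valid modulo lcm(595, 3) = 1785: x ≡ 370 (mod 1785).
Verify against each original: 370 mod 5 = 0, 370 mod 17 = 13, 370 mod 7 = 6, 370 mod 3 = 1.

x ≡ 370 (mod 1785).


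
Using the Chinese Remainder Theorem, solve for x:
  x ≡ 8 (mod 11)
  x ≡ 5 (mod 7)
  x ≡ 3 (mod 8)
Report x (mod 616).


Moduli 11, 7, 8 are pairwise coprime; by CRT there is a unique solution modulo M = 11 · 7 · 8 = 616.
Solve pairwise, accumulating the modulus:
  Start with x ≡ 8 (mod 11).
  Combine with x ≡ 5 (mod 7): since gcd(11, 7) = 1, we get a unique residue mod 77.
    Write x = 8 + 11·t and substitute into x ≡ 5 (mod 7): 11·t ≡ 5 − 8 = -3 (mod 7).
    Reduce coefficients mod 7: 4·t ≡ 4 (mod 7).
    The inverse of 4 mod 7 is 2 (since 4·2 = 8 = 1·7 + 1), so t ≡ 2·4 = 8 ≡ 1 (mod 7).
    Then x = 8 + 11·1 = 19, valid modulo lcm(11, 7) = 77: x ≡ 19 (mod 77).
  Combine with x ≡ 3 (mod 8): since gcd(77, 8) = 1, we get a unique residue mod 616.
    Write x = 19 + 77·t and substitute into x ≡ 3 (mod 8): 77·t ≡ 3 − 19 = -16 (mod 8).
    Reduce coefficients mod 8: 5·t ≡ 0 (mod 8).
    The inverse of 5 mod 8 is 5 (since 5·5 = 25 = 3·8 + 1), so t ≡ 5·0 = 0 ≡ 0 (mod 8).
    Then x = 19 + 77·0 = 19, valid modulo lcm(77, 8) = 616: x ≡ 19 (mod 616).
Verify: 19 mod 11 = 8 ✓, 19 mod 7 = 5 ✓, 19 mod 8 = 3 ✓.

x ≡ 19 (mod 616).
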